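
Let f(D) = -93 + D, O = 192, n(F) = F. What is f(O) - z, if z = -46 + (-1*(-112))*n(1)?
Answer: 33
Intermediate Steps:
z = 66 (z = -46 - 1*(-112)*1 = -46 + 112*1 = -46 + 112 = 66)
f(O) - z = (-93 + 192) - 1*66 = 99 - 66 = 33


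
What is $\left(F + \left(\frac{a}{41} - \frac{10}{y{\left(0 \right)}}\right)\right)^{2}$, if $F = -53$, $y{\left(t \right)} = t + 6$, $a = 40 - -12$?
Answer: $\frac{43138624}{15129} \approx 2851.4$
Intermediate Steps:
$a = 52$ ($a = 40 + 12 = 52$)
$y{\left(t \right)} = 6 + t$
$\left(F + \left(\frac{a}{41} - \frac{10}{y{\left(0 \right)}}\right)\right)^{2} = \left(-53 + \left(\frac{52}{41} - \frac{10}{6 + 0}\right)\right)^{2} = \left(-53 + \left(52 \cdot \frac{1}{41} - \frac{10}{6}\right)\right)^{2} = \left(-53 + \left(\frac{52}{41} - \frac{5}{3}\right)\right)^{2} = \left(-53 - \frac{49}{123}\right)^{2} = \left(- \frac{6568}{123}\right)^{2} = \frac{43138624}{15129}$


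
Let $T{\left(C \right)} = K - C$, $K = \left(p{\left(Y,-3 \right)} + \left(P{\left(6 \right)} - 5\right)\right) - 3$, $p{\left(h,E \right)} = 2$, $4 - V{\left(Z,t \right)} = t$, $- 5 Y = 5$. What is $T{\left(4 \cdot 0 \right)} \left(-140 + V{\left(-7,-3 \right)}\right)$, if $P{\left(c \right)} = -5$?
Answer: $1463$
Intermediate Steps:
$Y = -1$ ($Y = \left(- \frac{1}{5}\right) 5 = -1$)
$V{\left(Z,t \right)} = 4 - t$
$K = -11$ ($K = \left(2 - 10\right) - 3 = -8 - 3 = -11$)
$T{\left(C \right)} = -11 - C$
$T{\left(4 \cdot 0 \right)} \left(-140 + V{\left(-7,-3 \right)}\right) = \left(-11 - 4 \cdot 0\right) \left(-140 + \left(4 - -3\right)\right) = \left(-11 - 0\right) \left(-140 + \left(4 + 3\right)\right) = \left(-11 + 0\right) \left(-140 + 7\right) = \left(-11\right) \left(-133\right) = 1463$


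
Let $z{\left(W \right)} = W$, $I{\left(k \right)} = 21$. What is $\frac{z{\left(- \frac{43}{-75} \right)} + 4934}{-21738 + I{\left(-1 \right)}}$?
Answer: $- \frac{370093}{1628775} \approx -0.22722$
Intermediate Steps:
$\frac{z{\left(- \frac{43}{-75} \right)} + 4934}{-21738 + I{\left(-1 \right)}} = \frac{- \frac{43}{-75} + 4934}{-21738 + 21} = \frac{\left(-43\right) \left(- \frac{1}{75}\right) + 4934}{-21717} = \left(\frac{43}{75} + 4934\right) \left(- \frac{1}{21717}\right) = \frac{370093}{75} \left(- \frac{1}{21717}\right) = - \frac{370093}{1628775}$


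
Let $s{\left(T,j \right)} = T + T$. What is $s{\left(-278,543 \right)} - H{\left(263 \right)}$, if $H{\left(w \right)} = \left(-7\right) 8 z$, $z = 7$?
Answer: $-164$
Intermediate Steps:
$s{\left(T,j \right)} = 2 T$
$H{\left(w \right)} = -392$ ($H{\left(w \right)} = \left(-7\right) 8 \cdot 7 = \left(-56\right) 7 = -392$)
$s{\left(-278,543 \right)} - H{\left(263 \right)} = 2 \left(-278\right) - -392 = -556 + 392 = -164$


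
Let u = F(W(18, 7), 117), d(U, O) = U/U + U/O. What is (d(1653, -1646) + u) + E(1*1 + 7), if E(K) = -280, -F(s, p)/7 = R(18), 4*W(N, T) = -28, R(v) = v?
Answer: -668283/1646 ≈ -406.00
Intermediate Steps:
d(U, O) = 1 + U/O
W(N, T) = -7 (W(N, T) = (1/4)*(-28) = -7)
F(s, p) = -126 (F(s, p) = -7*18 = -126)
u = -126
(d(1653, -1646) + u) + E(1*1 + 7) = ((-1646 + 1653)/(-1646) - 126) - 280 = (-1/1646*7 - 126) - 280 = (-7/1646 - 126) - 280 = -207403/1646 - 280 = -668283/1646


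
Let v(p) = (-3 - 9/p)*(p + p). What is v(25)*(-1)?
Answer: 168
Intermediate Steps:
v(p) = 2*p*(-3 - 9/p) (v(p) = (-3 - 9/p)*(2*p) = 2*p*(-3 - 9/p))
v(25)*(-1) = (-18 - 6*25)*(-1) = (-18 - 150)*(-1) = -168*(-1) = 168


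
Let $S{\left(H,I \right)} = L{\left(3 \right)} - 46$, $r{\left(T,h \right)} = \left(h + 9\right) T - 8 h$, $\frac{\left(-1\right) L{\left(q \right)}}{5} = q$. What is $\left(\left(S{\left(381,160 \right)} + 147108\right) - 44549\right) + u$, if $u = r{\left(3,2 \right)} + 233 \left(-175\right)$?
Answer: $61740$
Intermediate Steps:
$L{\left(q \right)} = - 5 q$
$r{\left(T,h \right)} = - 8 h + T \left(9 + h\right)$ ($r{\left(T,h \right)} = \left(9 + h\right) T - 8 h = T \left(9 + h\right) - 8 h = - 8 h + T \left(9 + h\right)$)
$S{\left(H,I \right)} = -61$ ($S{\left(H,I \right)} = \left(-5\right) 3 - 46 = -15 - 46 = -61$)
$u = -40758$ ($u = \left(\left(-8\right) 2 + 9 \cdot 3 + 3 \cdot 2\right) + 233 \left(-175\right) = \left(-16 + 27 + 6\right) - 40775 = 17 - 40775 = -40758$)
$\left(\left(S{\left(381,160 \right)} + 147108\right) - 44549\right) + u = \left(\left(-61 + 147108\right) - 44549\right) - 40758 = \left(147047 - 44549\right) - 40758 = 102498 - 40758 = 61740$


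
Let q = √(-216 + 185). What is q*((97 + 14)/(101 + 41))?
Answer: 111*I*√31/142 ≈ 4.3523*I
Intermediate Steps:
q = I*√31 (q = √(-31) = I*√31 ≈ 5.5678*I)
q*((97 + 14)/(101 + 41)) = (I*√31)*((97 + 14)/(101 + 41)) = (I*√31)*(111/142) = 111*I*√31/142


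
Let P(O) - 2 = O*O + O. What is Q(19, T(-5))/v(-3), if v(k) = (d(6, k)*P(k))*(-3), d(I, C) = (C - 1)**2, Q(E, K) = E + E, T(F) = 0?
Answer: -19/192 ≈ -0.098958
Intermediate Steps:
Q(E, K) = 2*E
d(I, C) = (-1 + C)**2
P(O) = 2 + O + O**2 (P(O) = 2 + (O*O + O) = 2 + (O**2 + O) = 2 + (O + O**2) = 2 + O + O**2)
v(k) = -3*(-1 + k)**2*(2 + k + k**2) (v(k) = ((-1 + k)**2*(2 + k + k**2))*(-3) = -3*(-1 + k)**2*(2 + k + k**2))
Q(19, T(-5))/v(-3) = (2*19)/((3*(-1 - 3)**2*(-2 - 1*(-3) - 1*(-3)**2))) = 38/((3*(-4)**2*(-2 + 3 - 1*9))) = 38/((3*16*(-2 + 3 - 9))) = 38/((3*16*(-8))) = 38/(-384) = 38*(-1/384) = -19/192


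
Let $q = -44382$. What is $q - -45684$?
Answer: $1302$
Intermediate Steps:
$q - -45684 = -44382 - -45684 = -44382 + 45684 = 1302$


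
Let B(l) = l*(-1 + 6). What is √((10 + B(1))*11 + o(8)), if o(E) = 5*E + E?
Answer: √213 ≈ 14.595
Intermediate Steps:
B(l) = 5*l (B(l) = l*5 = 5*l)
o(E) = 6*E
√((10 + B(1))*11 + o(8)) = √((10 + 5*1)*11 + 6*8) = √((10 + 5)*11 + 48) = √(15*11 + 48) = √(165 + 48) = √213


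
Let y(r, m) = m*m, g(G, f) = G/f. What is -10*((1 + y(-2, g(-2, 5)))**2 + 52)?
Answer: -66682/125 ≈ -533.46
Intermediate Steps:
y(r, m) = m**2
-10*((1 + y(-2, g(-2, 5)))**2 + 52) = -10*((1 + (-2/5)**2)**2 + 52) = -10*((1 + 4/25)**2 + 52) = -10*((29/25)**2 + 52) = -10*(841/625 + 52) = -10*33341/625 = -66682/125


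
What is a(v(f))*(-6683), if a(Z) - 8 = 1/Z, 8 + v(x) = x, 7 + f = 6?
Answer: -474493/9 ≈ -52721.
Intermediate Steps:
f = -1 (f = -7 + 6 = -1)
v(x) = -8 + x
a(Z) = 8 + 1/Z
a(v(f))*(-6683) = (8 + 1/(-8 - 1))*(-6683) = (8 + 1/(-9))*(-6683) = (8 - ⅑)*(-6683) = (71/9)*(-6683) = -474493/9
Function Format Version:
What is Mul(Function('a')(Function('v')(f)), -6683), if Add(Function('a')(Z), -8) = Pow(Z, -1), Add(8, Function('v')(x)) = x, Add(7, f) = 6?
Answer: Rational(-474493, 9) ≈ -52721.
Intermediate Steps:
f = -1 (f = Add(-7, 6) = -1)
Function('v')(x) = Add(-8, x)
Function('a')(Z) = Add(8, Pow(Z, -1))
Mul(Function('a')(Function('v')(f)), -6683) = Mul(Add(8, Pow(Add(-8, -1), -1)), -6683) = Mul(Add(8, Pow(-9, -1)), -6683) = Mul(Add(8, Rational(-1, 9)), -6683) = Mul(Rational(71, 9), -6683) = Rational(-474493, 9)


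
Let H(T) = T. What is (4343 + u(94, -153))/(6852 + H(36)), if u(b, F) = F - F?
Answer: 4343/6888 ≈ 0.63052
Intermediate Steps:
u(b, F) = 0
(4343 + u(94, -153))/(6852 + H(36)) = (4343 + 0)/(6852 + 36) = 4343/6888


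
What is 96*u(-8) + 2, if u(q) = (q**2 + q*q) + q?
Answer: 11522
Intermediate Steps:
u(q) = q + 2*q**2 (u(q) = (q**2 + q**2) + q = 2*q**2 + q = q + 2*q**2)
96*u(-8) + 2 = 96*(-8*(1 + 2*(-8))) + 2 = 96*(-8*(1 - 16)) + 2 = 96*(-8*(-15)) + 2 = 96*120 + 2 = 11520 + 2 = 11522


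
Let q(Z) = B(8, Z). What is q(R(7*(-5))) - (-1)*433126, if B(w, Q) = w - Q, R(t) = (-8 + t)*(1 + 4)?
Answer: 433349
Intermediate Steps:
R(t) = -40 + 5*t (R(t) = (-8 + t)*5 = -40 + 5*t)
q(Z) = 8 - Z
q(R(7*(-5))) - (-1)*433126 = (8 - (-40 + 5*(7*(-5)))) - (-1)*433126 = (8 - (-40 + 5*(-35))) - 1*(-433126) = (8 - (-40 - 175)) + 433126 = (8 - 1*(-215)) + 433126 = (8 + 215) + 433126 = 223 + 433126 = 433349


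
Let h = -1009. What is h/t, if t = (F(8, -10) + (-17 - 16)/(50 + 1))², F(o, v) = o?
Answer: -291601/15625 ≈ -18.662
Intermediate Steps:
t = 15625/289 (t = (8 + (-17 - 16)/(50 + 1))² = (8 - 33/51)² = (8 - 33*1/51)² = (8 - 11/17)² = (125/17)² = 15625/289 ≈ 54.066)
h/t = -1009/15625/289 = -1009*289/15625 = -291601/15625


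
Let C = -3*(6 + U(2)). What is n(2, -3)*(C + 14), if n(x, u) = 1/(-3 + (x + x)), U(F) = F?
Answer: -10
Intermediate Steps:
n(x, u) = 1/(-3 + 2*x)
C = -24 (C = -3*(6 + 2) = -3*8 = -24)
n(2, -3)*(C + 14) = (-24 + 14)/(-3 + 2*2) = -10/(-3 + 4) = -10/1 = 1*(-10) = -10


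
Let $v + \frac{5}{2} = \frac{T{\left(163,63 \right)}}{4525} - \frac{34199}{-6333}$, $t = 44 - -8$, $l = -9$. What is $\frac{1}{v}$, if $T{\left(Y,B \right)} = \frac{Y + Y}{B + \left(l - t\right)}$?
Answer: $\frac{57313650}{168281383} \approx 0.34058$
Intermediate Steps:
$t = 52$ ($t = 44 + 8 = 52$)
$T{\left(Y,B \right)} = \frac{2 Y}{-61 + B}$ ($T{\left(Y,B \right)} = \frac{Y + Y}{B - 61} = \frac{2 Y}{B - 61} = \frac{2 Y}{-61 + B}$)
$v = \frac{168281383}{57313650}$ ($v = - \frac{5}{2} + \left(\frac{2 \cdot 163 \frac{1}{-61 + 63}}{4525} - \frac{34199}{-6333}\right) = - \frac{5}{2} + \left(2 \cdot 163 \cdot \frac{1}{2} \cdot \frac{1}{4525} - - \frac{34199}{6333}\right) = - \frac{5}{2} + \left(2 \cdot 163 \cdot \frac{1}{2} \cdot \frac{1}{4525} + \frac{34199}{6333}\right) = - \frac{5}{2} + \left(163 \cdot \frac{1}{4525} + \frac{34199}{6333}\right) = - \frac{5}{2} + \left(\frac{163}{4525} + \frac{34199}{6333}\right) = - \frac{5}{2} + \frac{155782754}{28656825} = \frac{168281383}{57313650} \approx 2.9361$)
$\frac{1}{v} = \frac{1}{\frac{168281383}{57313650}} = \frac{57313650}{168281383}$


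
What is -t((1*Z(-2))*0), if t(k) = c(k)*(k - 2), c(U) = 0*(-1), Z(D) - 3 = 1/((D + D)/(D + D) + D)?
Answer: 0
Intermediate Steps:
Z(D) = 3 + 1/(1 + D) (Z(D) = 3 + 1/((D + D)/(D + D) + D) = 3 + 1/((2*D)/((2*D)) + D) = 3 + 1/((2*D)*(1/(2*D)) + D) = 3 + 1/(1 + D))
c(U) = 0
t(k) = 0 (t(k) = 0*(k - 2) = 0*(-2 + k) = 0)
-t((1*Z(-2))*0) = -1*0 = 0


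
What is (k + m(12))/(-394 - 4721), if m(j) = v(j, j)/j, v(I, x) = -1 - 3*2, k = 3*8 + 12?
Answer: -85/12276 ≈ -0.0069241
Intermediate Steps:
k = 36 (k = 24 + 12 = 36)
v(I, x) = -7 (v(I, x) = -1 - 6 = -7)
m(j) = -7/j
(k + m(12))/(-394 - 4721) = (36 - 7/12)/(-394 - 4721) = (36 - 7*1/12)/(-5115) = (36 - 7/12)*(-1/5115) = (425/12)*(-1/5115) = -85/12276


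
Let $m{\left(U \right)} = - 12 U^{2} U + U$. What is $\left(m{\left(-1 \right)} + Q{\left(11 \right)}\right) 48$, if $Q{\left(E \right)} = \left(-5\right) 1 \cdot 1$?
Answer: $288$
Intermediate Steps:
$m{\left(U \right)} = U - 12 U^{3}$ ($m{\left(U \right)} = - 12 U^{3} + U = U - 12 U^{3}$)
$Q{\left(E \right)} = -5$ ($Q{\left(E \right)} = \left(-5\right) 1 = -5$)
$\left(m{\left(-1 \right)} + Q{\left(11 \right)}\right) 48 = \left(\left(-1 - 12 \left(-1\right)^{3}\right) - 5\right) 48 = \left(\left(-1 - -12\right) - 5\right) 48 = \left(\left(-1 + 12\right) - 5\right) 48 = \left(11 - 5\right) 48 = 6 \cdot 48 = 288$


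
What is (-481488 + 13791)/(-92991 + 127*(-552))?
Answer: 155899/54365 ≈ 2.8676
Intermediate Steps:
(-481488 + 13791)/(-92991 + 127*(-552)) = -467697/(-92991 - 70104) = -467697/(-163095) = -467697*(-1/163095) = 155899/54365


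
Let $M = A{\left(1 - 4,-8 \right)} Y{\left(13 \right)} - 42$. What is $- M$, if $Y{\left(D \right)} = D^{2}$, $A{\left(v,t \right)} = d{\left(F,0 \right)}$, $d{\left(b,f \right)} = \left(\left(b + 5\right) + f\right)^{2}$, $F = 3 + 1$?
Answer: $-13647$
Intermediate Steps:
$F = 4$
$d{\left(b,f \right)} = \left(5 + b + f\right)^{2}$ ($d{\left(b,f \right)} = \left(\left(5 + b\right) + f\right)^{2} = \left(5 + b + f\right)^{2}$)
$A{\left(v,t \right)} = 81$ ($A{\left(v,t \right)} = \left(5 + 4 + 0\right)^{2} = 9^{2} = 81$)
$M = 13647$ ($M = 81 \cdot 13^{2} - 42 = 81 \cdot 169 - 42 = 13689 - 42 = 13647$)
$- M = \left(-1\right) 13647 = -13647$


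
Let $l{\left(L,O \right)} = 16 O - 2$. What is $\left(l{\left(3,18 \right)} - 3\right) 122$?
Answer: $34526$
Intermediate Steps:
$l{\left(L,O \right)} = -2 + 16 O$
$\left(l{\left(3,18 \right)} - 3\right) 122 = \left(\left(-2 + 16 \cdot 18\right) - 3\right) 122 = \left(\left(-2 + 288\right) - 3\right) 122 = \left(286 - 3\right) 122 = 283 \cdot 122 = 34526$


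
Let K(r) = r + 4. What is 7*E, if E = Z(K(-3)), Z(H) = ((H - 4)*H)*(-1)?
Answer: 21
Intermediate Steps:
K(r) = 4 + r
Z(H) = -H*(-4 + H) (Z(H) = ((-4 + H)*H)*(-1) = (H*(-4 + H))*(-1) = -H*(-4 + H))
E = 3 (E = (4 - 3)*(4 - (4 - 3)) = 1*(4 - 1*1) = 1*(4 - 1) = 1*3 = 3)
7*E = 7*3 = 21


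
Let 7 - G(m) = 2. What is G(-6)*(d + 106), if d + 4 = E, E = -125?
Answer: -115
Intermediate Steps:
G(m) = 5 (G(m) = 7 - 1*2 = 7 - 2 = 5)
d = -129 (d = -4 - 125 = -129)
G(-6)*(d + 106) = 5*(-129 + 106) = 5*(-23) = -115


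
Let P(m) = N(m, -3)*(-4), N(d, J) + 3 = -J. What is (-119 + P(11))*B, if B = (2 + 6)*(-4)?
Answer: 3808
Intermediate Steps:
N(d, J) = -3 - J
B = -32 (B = 8*(-4) = -32)
P(m) = 0 (P(m) = (-3 - 1*(-3))*(-4) = (-3 + 3)*(-4) = 0*(-4) = 0)
(-119 + P(11))*B = (-119 + 0)*(-32) = -119*(-32) = 3808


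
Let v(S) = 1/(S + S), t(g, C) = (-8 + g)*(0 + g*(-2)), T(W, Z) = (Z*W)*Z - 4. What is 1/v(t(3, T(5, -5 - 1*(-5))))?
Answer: 60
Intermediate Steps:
T(W, Z) = -4 + W*Z**2 (T(W, Z) = (W*Z)*Z - 4 = W*Z**2 - 4 = -4 + W*Z**2)
t(g, C) = -2*g*(-8 + g) (t(g, C) = (-8 + g)*(0 - 2*g) = (-8 + g)*(-2*g) = -2*g*(-8 + g))
v(S) = 1/(2*S)
1/v(t(3, T(5, -5 - 1*(-5)))) = 1/(1/(2*((2*3*(8 - 1*3))))) = 1/(1/(2*((2*3*(8 - 3))))) = 1/(1/(2*((2*3*5)))) = 1/((1/2)/30) = 1/((1/2)*(1/30)) = 1/(1/60) = 60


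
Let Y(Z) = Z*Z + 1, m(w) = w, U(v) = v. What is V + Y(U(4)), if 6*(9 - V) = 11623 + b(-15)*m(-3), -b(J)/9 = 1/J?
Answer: -28663/15 ≈ -1910.9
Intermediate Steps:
b(J) = -9/J
Y(Z) = 1 + Z**2 (Y(Z) = Z**2 + 1 = 1 + Z**2)
V = -28918/15 (V = 9 - (11623 - 9/(-15)*(-3))/6 = 9 - (11623 - 9*(-1/15)*(-3))/6 = 9 - (11623 + (3/5)*(-3))/6 = 9 - (11623 - 9/5)/6 = 9 - 1/6*58106/5 = 9 - 29053/15 = -28918/15 ≈ -1927.9)
V + Y(U(4)) = -28918/15 + (1 + 4**2) = -28918/15 + (1 + 16) = -28918/15 + 17 = -28663/15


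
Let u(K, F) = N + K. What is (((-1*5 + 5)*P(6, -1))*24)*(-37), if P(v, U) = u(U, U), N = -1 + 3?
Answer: 0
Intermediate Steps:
N = 2
u(K, F) = 2 + K
P(v, U) = 2 + U
(((-1*5 + 5)*P(6, -1))*24)*(-37) = (((-1*5 + 5)*(2 - 1))*24)*(-37) = (((-5 + 5)*1)*24)*(-37) = ((0*1)*24)*(-37) = (0*24)*(-37) = 0*(-37) = 0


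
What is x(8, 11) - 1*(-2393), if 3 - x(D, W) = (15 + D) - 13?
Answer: 2386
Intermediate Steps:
x(D, W) = 1 - D (x(D, W) = 3 - ((15 + D) - 13) = 3 - (2 + D) = 3 + (-2 - D) = 1 - D)
x(8, 11) - 1*(-2393) = (1 - 1*8) - 1*(-2393) = (1 - 8) + 2393 = -7 + 2393 = 2386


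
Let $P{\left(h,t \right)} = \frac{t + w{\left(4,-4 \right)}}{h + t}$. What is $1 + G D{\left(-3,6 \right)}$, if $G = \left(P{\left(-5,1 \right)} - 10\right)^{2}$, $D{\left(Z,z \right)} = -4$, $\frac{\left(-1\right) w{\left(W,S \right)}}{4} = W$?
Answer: $- \frac{621}{4} \approx -155.25$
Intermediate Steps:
$w{\left(W,S \right)} = - 4 W$
$P{\left(h,t \right)} = \frac{-16 + t}{h + t}$ ($P{\left(h,t \right)} = \frac{t - 16}{h + t} = \frac{-16 + t}{h + t}$)
$G = \frac{625}{16}$ ($G = \left(\frac{-16 + 1}{-5 + 1} - 10\right)^{2} = \left(\frac{1}{-4} \left(-15\right) - 10\right)^{2} = \left(\left(- \frac{1}{4}\right) \left(-15\right) - 10\right)^{2} = \left(\frac{15}{4} - 10\right)^{2} = \left(- \frac{25}{4}\right)^{2} = \frac{625}{16} \approx 39.063$)
$1 + G D{\left(-3,6 \right)} = 1 + \frac{625}{16} \left(-4\right) = 1 - \frac{625}{4} = - \frac{621}{4}$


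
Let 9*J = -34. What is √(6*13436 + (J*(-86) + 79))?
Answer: √729179/3 ≈ 284.64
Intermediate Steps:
J = -34/9 (J = (⅑)*(-34) = -34/9 ≈ -3.7778)
√(6*13436 + (J*(-86) + 79)) = √(6*13436 + (-34/9*(-86) + 79)) = √(80616 + (2924/9 + 79)) = √(80616 + 3635/9) = √(729179/9) = √729179/3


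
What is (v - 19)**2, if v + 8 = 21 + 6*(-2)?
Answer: 324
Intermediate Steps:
v = 1 (v = -8 + (21 + 6*(-2)) = -8 + (21 - 12) = -8 + 9 = 1)
(v - 19)**2 = (1 - 19)**2 = (-18)**2 = 324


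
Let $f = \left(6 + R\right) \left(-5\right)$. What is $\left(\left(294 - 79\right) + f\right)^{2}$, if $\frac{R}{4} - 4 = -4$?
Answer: $34225$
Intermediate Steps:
$R = 0$ ($R = 16 + 4 \left(-4\right) = 16 - 16 = 0$)
$f = -30$ ($f = \left(6 + 0\right) \left(-5\right) = 6 \left(-5\right) = -30$)
$\left(\left(294 - 79\right) + f\right)^{2} = \left(\left(294 - 79\right) - 30\right)^{2} = \left(215 - 30\right)^{2} = 185^{2} = 34225$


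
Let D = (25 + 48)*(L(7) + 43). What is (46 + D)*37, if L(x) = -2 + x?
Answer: 131350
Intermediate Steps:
D = 3504 (D = (25 + 48)*((-2 + 7) + 43) = 73*(5 + 43) = 73*48 = 3504)
(46 + D)*37 = (46 + 3504)*37 = 3550*37 = 131350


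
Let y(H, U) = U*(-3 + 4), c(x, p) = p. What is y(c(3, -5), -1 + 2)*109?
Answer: 109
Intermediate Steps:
y(H, U) = U (y(H, U) = U*1 = U)
y(c(3, -5), -1 + 2)*109 = (-1 + 2)*109 = 1*109 = 109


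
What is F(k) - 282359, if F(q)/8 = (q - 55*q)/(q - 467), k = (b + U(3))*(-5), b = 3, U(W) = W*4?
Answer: -76535489/271 ≈ -2.8242e+5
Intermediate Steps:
U(W) = 4*W
k = -75 (k = (3 + 4*3)*(-5) = (3 + 12)*(-5) = 15*(-5) = -75)
F(q) = -432*q/(-467 + q) (F(q) = 8*((q - 55*q)/(q - 467)) = 8*((-54*q)/(-467 + q)) = 8*(-54*q/(-467 + q)) = -432*q/(-467 + q))
F(k) - 282359 = -432*(-75)/(-467 - 75) - 282359 = -432*(-75)/(-542) - 282359 = -432*(-75)*(-1/542) - 282359 = -16200/271 - 282359 = -76535489/271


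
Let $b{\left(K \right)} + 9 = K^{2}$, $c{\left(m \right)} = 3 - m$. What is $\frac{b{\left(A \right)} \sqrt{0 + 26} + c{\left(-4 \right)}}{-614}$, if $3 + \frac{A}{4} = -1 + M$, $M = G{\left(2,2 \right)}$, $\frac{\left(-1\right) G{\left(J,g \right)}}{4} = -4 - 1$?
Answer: $- \frac{7}{614} - \frac{4087 \sqrt{26}}{614} \approx -33.952$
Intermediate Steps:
$G{\left(J,g \right)} = 20$ ($G{\left(J,g \right)} = - 4 \left(-4 - 1\right) = \left(-4\right) \left(-5\right) = 20$)
$M = 20$
$A = 64$ ($A = -12 + 4 \left(-1 + 20\right) = -12 + 4 \cdot 19 = -12 + 76 = 64$)
$b{\left(K \right)} = -9 + K^{2}$
$\frac{b{\left(A \right)} \sqrt{0 + 26} + c{\left(-4 \right)}}{-614} = \frac{\left(-9 + 64^{2}\right) \sqrt{0 + 26} + \left(3 - -4\right)}{-614} = \left(\left(-9 + 4096\right) \sqrt{26} + \left(3 + 4\right)\right) \left(- \frac{1}{614}\right) = \left(4087 \sqrt{26} + 7\right) \left(- \frac{1}{614}\right) = \left(7 + 4087 \sqrt{26}\right) \left(- \frac{1}{614}\right) = - \frac{7}{614} - \frac{4087 \sqrt{26}}{614}$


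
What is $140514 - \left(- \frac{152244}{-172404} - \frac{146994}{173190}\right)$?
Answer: $\frac{19423875680916}{138234485} \approx 1.4051 \cdot 10^{5}$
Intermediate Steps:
$140514 - \left(- \frac{152244}{-172404} - \frac{146994}{173190}\right) = 140514 - \left(\left(-152244\right) \left(- \frac{1}{172404}\right) - \frac{24499}{28865}\right) = 140514 - \left(\frac{4229}{4789} - \frac{24499}{28865}\right) = 140514 - \frac{4744374}{138234485} = \frac{19423875680916}{138234485}$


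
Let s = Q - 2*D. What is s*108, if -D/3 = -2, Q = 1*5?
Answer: -756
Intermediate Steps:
Q = 5
D = 6 (D = -3*(-2) = 6)
s = -7 (s = 5 - 2*6 = 5 - 12 = -7)
s*108 = -7*108 = -756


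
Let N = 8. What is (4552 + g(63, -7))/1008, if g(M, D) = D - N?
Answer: 4537/1008 ≈ 4.5010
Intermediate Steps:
g(M, D) = -8 + D (g(M, D) = D - 1*8 = D - 8 = -8 + D)
(4552 + g(63, -7))/1008 = (4552 + (-8 - 7))/1008 = (4552 - 15)*(1/1008) = 4537*(1/1008) = 4537/1008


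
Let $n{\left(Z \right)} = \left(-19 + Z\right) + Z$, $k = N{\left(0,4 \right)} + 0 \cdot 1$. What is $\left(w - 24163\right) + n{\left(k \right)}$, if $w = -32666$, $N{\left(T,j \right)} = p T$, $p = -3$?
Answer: $-56848$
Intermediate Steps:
$N{\left(T,j \right)} = - 3 T$
$k = 0$ ($k = \left(-3\right) 0 + 0 \cdot 1 = 0 + 0 = 0$)
$n{\left(Z \right)} = -19 + 2 Z$
$\left(w - 24163\right) + n{\left(k \right)} = \left(-32666 - 24163\right) + \left(-19 + 2 \cdot 0\right) = -56829 + \left(-19 + 0\right) = -56829 - 19 = -56848$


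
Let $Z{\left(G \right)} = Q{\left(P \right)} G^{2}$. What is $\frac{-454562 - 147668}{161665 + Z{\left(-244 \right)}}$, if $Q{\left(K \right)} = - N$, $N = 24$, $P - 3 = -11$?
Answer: $\frac{602230}{1267199} \approx 0.47524$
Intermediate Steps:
$P = -8$ ($P = 3 - 11 = -8$)
$Q{\left(K \right)} = -24$ ($Q{\left(K \right)} = \left(-1\right) 24 = -24$)
$Z{\left(G \right)} = - 24 G^{2}$
$\frac{-454562 - 147668}{161665 + Z{\left(-244 \right)}} = \frac{-454562 - 147668}{161665 - 24 \left(-244\right)^{2}} = - \frac{602230}{161665 - 1428864} = - \frac{602230}{-1267199} = \left(-602230\right) \left(- \frac{1}{1267199}\right) = \frac{602230}{1267199}$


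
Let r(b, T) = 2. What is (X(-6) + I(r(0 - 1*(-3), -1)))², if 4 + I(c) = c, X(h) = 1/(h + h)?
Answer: 625/144 ≈ 4.3403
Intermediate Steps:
X(h) = 1/(2*h)
I(c) = -4 + c
(X(-6) + I(r(0 - 1*(-3), -1)))² = ((½)/(-6) + (-4 + 2))² = ((½)*(-⅙) - 2)² = (-1/12 - 2)² = (-25/12)² = 625/144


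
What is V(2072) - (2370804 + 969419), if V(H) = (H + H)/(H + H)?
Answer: -3340222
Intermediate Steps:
V(H) = 1 (V(H) = (2*H)/((2*H)) = (2*H)*(1/(2*H)) = 1)
V(2072) - (2370804 + 969419) = 1 - (2370804 + 969419) = 1 - 1*3340223 = 1 - 3340223 = -3340222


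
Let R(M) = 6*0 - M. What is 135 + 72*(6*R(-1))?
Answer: 567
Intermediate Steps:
R(M) = -M (R(M) = 0 - M = -M)
135 + 72*(6*R(-1)) = 135 + 72*(6*(-1*(-1))) = 135 + 72*(6*1) = 135 + 72*6 = 135 + 432 = 567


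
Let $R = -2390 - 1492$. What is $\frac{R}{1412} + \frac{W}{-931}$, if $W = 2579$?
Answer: $- \frac{3627845}{657286} \approx -5.5194$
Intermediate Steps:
$R = -3882$ ($R = -2390 - 1492 = -3882$)
$\frac{R}{1412} + \frac{W}{-931} = - \frac{3882}{1412} + \frac{2579}{-931} = \left(-3882\right) \frac{1}{1412} + 2579 \left(- \frac{1}{931}\right) = - \frac{1941}{706} - \frac{2579}{931} = - \frac{3627845}{657286}$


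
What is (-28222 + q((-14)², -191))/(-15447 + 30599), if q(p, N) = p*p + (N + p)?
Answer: 10199/15152 ≈ 0.67311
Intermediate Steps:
q(p, N) = N + p + p² (q(p, N) = p² + (N + p) = N + p + p²)
(-28222 + q((-14)², -191))/(-15447 + 30599) = (-28222 + (-191 + (-14)² + ((-14)²)²))/(-15447 + 30599) = (-28222 + (-191 + 196 + 196²))/15152 = (-28222 + (-191 + 196 + 38416))*(1/15152) = (-28222 + 38421)*(1/15152) = 10199*(1/15152) = 10199/15152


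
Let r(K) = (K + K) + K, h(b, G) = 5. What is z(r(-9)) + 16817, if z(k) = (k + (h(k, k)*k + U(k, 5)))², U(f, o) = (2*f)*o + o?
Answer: 199146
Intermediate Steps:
r(K) = 3*K (r(K) = 2*K + K = 3*K)
U(f, o) = o + 2*f*o (U(f, o) = 2*f*o + o = o + 2*f*o)
z(k) = (5 + 16*k)² (z(k) = (k + (5*k + 5*(1 + 2*k)))² = (k + (5*k + (5 + 10*k)))² = (k + (5 + 15*k))² = (5 + 16*k)²)
z(r(-9)) + 16817 = (5 + 16*(3*(-9)))² + 16817 = (5 + 16*(-27))² + 16817 = (5 - 432)² + 16817 = (-427)² + 16817 = 182329 + 16817 = 199146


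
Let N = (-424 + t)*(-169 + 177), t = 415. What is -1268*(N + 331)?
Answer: -328412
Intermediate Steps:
N = -72 (N = (-424 + 415)*(-169 + 177) = -9*8 = -72)
-1268*(N + 331) = -1268*(-72 + 331) = -1268*259 = -328412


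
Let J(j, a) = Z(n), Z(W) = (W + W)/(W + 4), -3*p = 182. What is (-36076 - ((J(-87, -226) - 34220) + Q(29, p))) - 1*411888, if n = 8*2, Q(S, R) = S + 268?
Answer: -2070213/5 ≈ -4.1404e+5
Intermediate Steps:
p = -182/3 (p = -⅓*182 = -182/3 ≈ -60.667)
Q(S, R) = 268 + S
n = 16
Z(W) = 2*W/(4 + W) (Z(W) = (2*W)/(4 + W) = 2*W/(4 + W))
J(j, a) = 8/5 (J(j, a) = 2*16/(4 + 16) = 2*16/20 = 2*16*(1/20) = 8/5)
(-36076 - ((J(-87, -226) - 34220) + Q(29, p))) - 1*411888 = (-36076 - ((8/5 - 34220) + (268 + 29))) - 1*411888 = (-36076 - (-171092/5 + 297)) - 411888 = (-36076 - 1*(-169607/5)) - 411888 = (-36076 + 169607/5) - 411888 = -10773/5 - 411888 = -2070213/5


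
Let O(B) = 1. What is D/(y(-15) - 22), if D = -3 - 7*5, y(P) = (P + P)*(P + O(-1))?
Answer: -19/199 ≈ -0.095477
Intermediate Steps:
y(P) = 2*P*(1 + P) (y(P) = (P + P)*(P + 1) = (2*P)*(1 + P) = 2*P*(1 + P))
D = -38 (D = -3 - 35 = -38)
D/(y(-15) - 22) = -38/(2*(-15)*(1 - 15) - 22) = -38/(2*(-15)*(-14) - 22) = -38/(420 - 22) = -38/398 = -38*1/398 = -19/199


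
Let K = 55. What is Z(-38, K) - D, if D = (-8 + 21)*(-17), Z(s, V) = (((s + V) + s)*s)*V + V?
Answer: 44166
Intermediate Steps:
Z(s, V) = V + V*s*(V + 2*s) (Z(s, V) = (((V + s) + s)*s)*V + V = ((V + 2*s)*s)*V + V = (s*(V + 2*s))*V + V = V*s*(V + 2*s) + V = V + V*s*(V + 2*s))
D = -221 (D = 13*(-17) = -221)
Z(-38, K) - D = 55*(1 + 2*(-38)**2 + 55*(-38)) - 1*(-221) = 55*(1 + 2*1444 - 2090) + 221 = 55*(1 + 2888 - 2090) + 221 = 55*799 + 221 = 43945 + 221 = 44166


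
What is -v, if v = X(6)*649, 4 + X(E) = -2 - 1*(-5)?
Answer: 649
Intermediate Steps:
X(E) = -1 (X(E) = -4 + (-2 - 1*(-5)) = -4 + (-2 + 5) = -4 + 3 = -1)
v = -649 (v = -1*649 = -649)
-v = -1*(-649) = 649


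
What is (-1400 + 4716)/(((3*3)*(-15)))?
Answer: -3316/135 ≈ -24.563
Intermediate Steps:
(-1400 + 4716)/(((3*3)*(-15))) = 3316/((9*(-15))) = 3316/(-135) = 3316*(-1/135) = -3316/135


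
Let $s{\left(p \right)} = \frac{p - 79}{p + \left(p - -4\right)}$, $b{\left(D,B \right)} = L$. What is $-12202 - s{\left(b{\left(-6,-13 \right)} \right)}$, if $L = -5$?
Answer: $-12216$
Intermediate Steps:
$b{\left(D,B \right)} = -5$
$s{\left(p \right)} = \frac{-79 + p}{4 + 2 p}$ ($s{\left(p \right)} = \frac{-79 + p}{p + \left(p + 4\right)} = \frac{-79 + p}{p + \left(4 + p\right)} = \frac{-79 + p}{4 + 2 p}$)
$-12202 - s{\left(b{\left(-6,-13 \right)} \right)} = -12202 - \frac{-79 - 5}{2 \left(2 - 5\right)} = -12202 - \frac{1}{2} \frac{1}{-3} \left(-84\right) = -12202 - \frac{1}{2} \left(- \frac{1}{3}\right) \left(-84\right) = -12202 - 14 = -12216$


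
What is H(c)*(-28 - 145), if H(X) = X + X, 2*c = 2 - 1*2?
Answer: 0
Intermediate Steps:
c = 0 (c = (2 - 1*2)/2 = (2 - 2)/2 = (½)*0 = 0)
H(X) = 2*X
H(c)*(-28 - 145) = (2*0)*(-28 - 145) = 0*(-173) = 0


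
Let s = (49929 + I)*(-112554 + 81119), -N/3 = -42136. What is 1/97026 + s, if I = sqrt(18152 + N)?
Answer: -152284064625989/97026 - 125740*sqrt(9035) ≈ -1.5815e+9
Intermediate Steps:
N = 126408 (N = -3*(-42136) = 126408)
I = 4*sqrt(9035) (I = sqrt(18152 + 126408) = sqrt(144560) = 4*sqrt(9035) ≈ 380.21)
s = -1569518115 - 125740*sqrt(9035) (s = (49929 + 4*sqrt(9035))*(-112554 + 81119) = (49929 + 4*sqrt(9035))*(-31435) = -1569518115 - 125740*sqrt(9035) ≈ -1.5815e+9)
1/97026 + s = 1/97026 + (-1569518115 - 125740*sqrt(9035)) = -152284064625989/97026 - 125740*sqrt(9035)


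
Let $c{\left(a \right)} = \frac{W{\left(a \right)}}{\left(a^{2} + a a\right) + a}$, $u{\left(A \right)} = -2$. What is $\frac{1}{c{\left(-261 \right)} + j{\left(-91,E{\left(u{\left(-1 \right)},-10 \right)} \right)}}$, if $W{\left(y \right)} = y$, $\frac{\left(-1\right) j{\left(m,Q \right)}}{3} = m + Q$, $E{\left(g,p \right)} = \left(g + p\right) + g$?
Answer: $\frac{521}{164114} \approx 0.0031746$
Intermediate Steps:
$E{\left(g,p \right)} = p + 2 g$
$j{\left(m,Q \right)} = - 3 Q - 3 m$ ($j{\left(m,Q \right)} = - 3 \left(m + Q\right) = - 3 \left(Q + m\right) = - 3 Q - 3 m$)
$c{\left(a \right)} = \frac{a}{a + 2 a^{2}}$ ($c{\left(a \right)} = \frac{a}{\left(a^{2} + a a\right) + a} = \frac{a}{\left(a^{2} + a^{2}\right) + a} = \frac{a}{2 a^{2} + a} = \frac{a}{a + 2 a^{2}}$)
$\frac{1}{c{\left(-261 \right)} + j{\left(-91,E{\left(u{\left(-1 \right)},-10 \right)} \right)}} = \frac{1}{\frac{1}{1 + 2 \left(-261\right)} - \left(-273 + 3 \left(-10 + 2 \left(-2\right)\right)\right)} = \frac{1}{\frac{1}{1 - 522} + \left(- 3 \left(-10 - 4\right) + 273\right)} = \frac{1}{\frac{1}{-521} + \left(\left(-3\right) \left(-14\right) + 273\right)} = \frac{1}{- \frac{1}{521} + \left(42 + 273\right)} = \frac{1}{- \frac{1}{521} + 315} = \frac{1}{\frac{164114}{521}} = \frac{521}{164114}$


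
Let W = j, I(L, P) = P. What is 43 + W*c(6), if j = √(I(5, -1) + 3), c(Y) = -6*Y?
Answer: 43 - 36*√2 ≈ -7.9117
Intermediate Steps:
j = √2 (j = √(-1 + 3) = √2 ≈ 1.4142)
W = √2 ≈ 1.4142
43 + W*c(6) = 43 + √2*(-6*6) = 43 + √2*(-36) = 43 - 36*√2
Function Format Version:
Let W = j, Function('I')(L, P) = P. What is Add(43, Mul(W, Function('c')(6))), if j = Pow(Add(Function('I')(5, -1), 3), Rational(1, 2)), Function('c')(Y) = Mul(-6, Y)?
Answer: Add(43, Mul(-36, Pow(2, Rational(1, 2)))) ≈ -7.9117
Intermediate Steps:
j = Pow(2, Rational(1, 2)) (j = Pow(Add(-1, 3), Rational(1, 2)) = Pow(2, Rational(1, 2)) ≈ 1.4142)
W = Pow(2, Rational(1, 2)) ≈ 1.4142
Add(43, Mul(W, Function('c')(6))) = Add(43, Mul(Pow(2, Rational(1, 2)), Mul(-6, 6))) = Add(43, Mul(Pow(2, Rational(1, 2)), -36)) = Add(43, Mul(-36, Pow(2, Rational(1, 2))))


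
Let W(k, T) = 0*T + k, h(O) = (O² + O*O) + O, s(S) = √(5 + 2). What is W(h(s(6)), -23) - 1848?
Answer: -1834 + √7 ≈ -1831.4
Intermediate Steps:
s(S) = √7
h(O) = O + 2*O² (h(O) = (O² + O²) + O = 2*O² + O = O + 2*O²)
W(k, T) = k (W(k, T) = 0 + k = k)
W(h(s(6)), -23) - 1848 = √7*(1 + 2*√7) - 1848 = -1848 + √7*(1 + 2*√7)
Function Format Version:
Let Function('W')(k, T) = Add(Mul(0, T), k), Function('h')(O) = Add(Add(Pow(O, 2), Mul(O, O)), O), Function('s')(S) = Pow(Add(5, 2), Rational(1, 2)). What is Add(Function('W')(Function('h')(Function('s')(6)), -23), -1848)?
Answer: Add(-1834, Pow(7, Rational(1, 2))) ≈ -1831.4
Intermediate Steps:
Function('s')(S) = Pow(7, Rational(1, 2))
Function('h')(O) = Add(O, Mul(2, Pow(O, 2))) (Function('h')(O) = Add(Add(Pow(O, 2), Pow(O, 2)), O) = Add(Mul(2, Pow(O, 2)), O) = Add(O, Mul(2, Pow(O, 2))))
Function('W')(k, T) = k (Function('W')(k, T) = Add(0, k) = k)
Add(Function('W')(Function('h')(Function('s')(6)), -23), -1848) = Add(Mul(Pow(7, Rational(1, 2)), Add(1, Mul(2, Pow(7, Rational(1, 2))))), -1848) = Add(-1848, Mul(Pow(7, Rational(1, 2)), Add(1, Mul(2, Pow(7, Rational(1, 2))))))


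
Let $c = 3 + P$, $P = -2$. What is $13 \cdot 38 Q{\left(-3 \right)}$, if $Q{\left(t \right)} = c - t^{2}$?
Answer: $-3952$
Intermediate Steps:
$c = 1$ ($c = 3 - 2 = 1$)
$Q{\left(t \right)} = 1 - t^{2}$
$13 \cdot 38 Q{\left(-3 \right)} = 13 \cdot 38 \left(1 - \left(-3\right)^{2}\right) = 494 \left(1 - 9\right) = 494 \left(-8\right) = -3952$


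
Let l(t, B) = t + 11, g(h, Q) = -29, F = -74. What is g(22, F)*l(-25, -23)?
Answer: 406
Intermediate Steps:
l(t, B) = 11 + t
g(22, F)*l(-25, -23) = -29*(11 - 25) = -29*(-14) = 406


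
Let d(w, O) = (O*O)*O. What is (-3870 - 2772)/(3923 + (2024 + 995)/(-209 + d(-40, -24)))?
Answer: -15534531/9174740 ≈ -1.6932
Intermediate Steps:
d(w, O) = O³ (d(w, O) = O²*O = O³)
(-3870 - 2772)/(3923 + (2024 + 995)/(-209 + d(-40, -24))) = (-3870 - 2772)/(3923 + (2024 + 995)/(-209 + (-24)³)) = -6642/(3923 + 3019/(-209 - 13824)) = -6642/(3923 + 3019/(-14033)) = -6642/(3923 + 3019*(-1/14033)) = -6642/(3923 - 3019/14033) = -6642/55048440/14033 = -6642*14033/55048440 = -15534531/9174740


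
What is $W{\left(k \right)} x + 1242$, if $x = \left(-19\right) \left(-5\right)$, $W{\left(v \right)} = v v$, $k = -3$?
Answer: $2097$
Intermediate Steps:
$W{\left(v \right)} = v^{2}$
$x = 95$
$W{\left(k \right)} x + 1242 = \left(-3\right)^{2} \cdot 95 + 1242 = 9 \cdot 95 + 1242 = 855 + 1242 = 2097$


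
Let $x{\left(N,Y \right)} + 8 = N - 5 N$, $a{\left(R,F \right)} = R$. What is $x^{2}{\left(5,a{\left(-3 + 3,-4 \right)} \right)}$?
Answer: $784$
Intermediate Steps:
$x{\left(N,Y \right)} = -8 - 4 N$ ($x{\left(N,Y \right)} = -8 + \left(N - 5 N\right) = -8 - 4 N$)
$x^{2}{\left(5,a{\left(-3 + 3,-4 \right)} \right)} = \left(-8 - 20\right)^{2} = \left(-28\right)^{2} = 784$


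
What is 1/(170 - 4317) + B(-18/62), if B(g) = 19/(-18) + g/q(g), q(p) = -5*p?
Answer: -468701/373230 ≈ -1.2558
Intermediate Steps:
B(g) = -113/90 (B(g) = 19/(-18) + g/((-5*g)) = 19*(-1/18) + g*(-1/(5*g)) = -19/18 - 1/5 = -113/90)
1/(170 - 4317) + B(-18/62) = 1/(170 - 4317) - 113/90 = 1/(-4147) - 113/90 = -1/4147 - 113/90 = -468701/373230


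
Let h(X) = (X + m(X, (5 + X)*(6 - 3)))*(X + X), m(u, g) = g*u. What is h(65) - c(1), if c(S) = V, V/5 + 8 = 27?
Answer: 1782855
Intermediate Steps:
V = 95 (V = -40 + 5*27 = -40 + 135 = 95)
c(S) = 95
h(X) = 2*X*(X + X*(15 + 3*X)) (h(X) = (X + ((5 + X)*(6 - 3))*X)*(X + X) = (X + ((5 + X)*3)*X)*(2*X) = (X + (15 + 3*X)*X)*(2*X) = (X + X*(15 + 3*X))*(2*X) = 2*X*(X + X*(15 + 3*X)))
h(65) - c(1) = 65**2*(32 + 6*65) - 1*95 = 4225*(32 + 390) - 95 = 4225*422 - 95 = 1782950 - 95 = 1782855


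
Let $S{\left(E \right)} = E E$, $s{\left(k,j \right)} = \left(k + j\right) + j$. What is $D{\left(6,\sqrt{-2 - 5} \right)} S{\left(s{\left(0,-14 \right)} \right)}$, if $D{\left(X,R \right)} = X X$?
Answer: $28224$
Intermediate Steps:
$s{\left(k,j \right)} = k + 2 j$ ($s{\left(k,j \right)} = \left(j + k\right) + j = k + 2 j$)
$S{\left(E \right)} = E^{2}$
$D{\left(X,R \right)} = X^{2}$
$D{\left(6,\sqrt{-2 - 5} \right)} S{\left(s{\left(0,-14 \right)} \right)} = 6^{2} \left(0 + 2 \left(-14\right)\right)^{2} = 36 \left(0 - 28\right)^{2} = 36 \left(-28\right)^{2} = 36 \cdot 784 = 28224$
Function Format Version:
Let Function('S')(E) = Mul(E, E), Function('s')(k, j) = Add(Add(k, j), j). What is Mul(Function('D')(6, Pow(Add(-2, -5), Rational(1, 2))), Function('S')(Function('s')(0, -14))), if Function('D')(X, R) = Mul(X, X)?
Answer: 28224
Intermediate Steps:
Function('s')(k, j) = Add(k, Mul(2, j)) (Function('s')(k, j) = Add(Add(j, k), j) = Add(k, Mul(2, j)))
Function('S')(E) = Pow(E, 2)
Function('D')(X, R) = Pow(X, 2)
Mul(Function('D')(6, Pow(Add(-2, -5), Rational(1, 2))), Function('S')(Function('s')(0, -14))) = Mul(Pow(6, 2), Pow(Add(0, Mul(2, -14)), 2)) = Mul(36, Pow(Add(0, -28), 2)) = Mul(36, Pow(-28, 2)) = Mul(36, 784) = 28224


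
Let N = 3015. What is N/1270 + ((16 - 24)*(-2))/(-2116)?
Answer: 317971/134366 ≈ 2.3665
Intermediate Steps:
N/1270 + ((16 - 24)*(-2))/(-2116) = 3015/1270 + ((16 - 24)*(-2))/(-2116) = 3015*(1/1270) - 8*(-2)*(-1/2116) = 603/254 + 16*(-1/2116) = 603/254 - 4/529 = 317971/134366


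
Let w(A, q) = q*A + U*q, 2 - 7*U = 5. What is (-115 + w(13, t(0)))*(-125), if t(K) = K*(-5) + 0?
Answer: 14375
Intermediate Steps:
U = -3/7 (U = 2/7 - ⅐*5 = 2/7 - 5/7 = -3/7 ≈ -0.42857)
t(K) = -5*K (t(K) = -5*K + 0 = -5*K)
w(A, q) = -3*q/7 + A*q (w(A, q) = q*A - 3*q/7 = A*q - 3*q/7 = -3*q/7 + A*q)
(-115 + w(13, t(0)))*(-125) = (-115 + (-5*0)*(-3 + 7*13)/7)*(-125) = (-115 + (⅐)*0*(-3 + 91))*(-125) = (-115 + (⅐)*0*88)*(-125) = (-115 + 0)*(-125) = -115*(-125) = 14375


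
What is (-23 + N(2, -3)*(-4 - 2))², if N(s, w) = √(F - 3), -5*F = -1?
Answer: 2141/5 + 276*I*√70/5 ≈ 428.2 + 461.84*I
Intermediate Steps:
F = ⅕ (F = -⅕*(-1) = ⅕ ≈ 0.20000)
N(s, w) = I*√70/5 (N(s, w) = √(⅕ - 3) = √(-14/5) = I*√70/5)
(-23 + N(2, -3)*(-4 - 2))² = (-23 + (I*√70/5)*(-4 - 2))² = (-23 + (I*√70/5)*(-6))² = (-23 - 6*I*√70/5)²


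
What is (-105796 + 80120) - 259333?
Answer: -285009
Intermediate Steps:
(-105796 + 80120) - 259333 = -25676 - 259333 = -285009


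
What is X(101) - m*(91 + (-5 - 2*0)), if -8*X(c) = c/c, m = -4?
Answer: 2751/8 ≈ 343.88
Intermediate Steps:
X(c) = -1/8 (X(c) = -c/(8*c) = -1/8*1 = -1/8)
X(101) - m*(91 + (-5 - 2*0)) = -1/8 - (-4)*(91 + (-5 - 2*0)) = -1/8 - (-4)*(91 + (-5 + 0)) = -1/8 - (-4)*(91 - 5) = -1/8 - (-4)*86 = -1/8 - 1*(-344) = -1/8 + 344 = 2751/8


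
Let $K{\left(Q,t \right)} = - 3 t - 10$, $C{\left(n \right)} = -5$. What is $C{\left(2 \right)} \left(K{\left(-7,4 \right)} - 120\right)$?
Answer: $710$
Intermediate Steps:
$K{\left(Q,t \right)} = -10 - 3 t$
$C{\left(2 \right)} \left(K{\left(-7,4 \right)} - 120\right) = - 5 \left(\left(-10 - 12\right) - 120\right) = - 5 \left(-22 - 120\right) = \left(-5\right) \left(-142\right) = 710$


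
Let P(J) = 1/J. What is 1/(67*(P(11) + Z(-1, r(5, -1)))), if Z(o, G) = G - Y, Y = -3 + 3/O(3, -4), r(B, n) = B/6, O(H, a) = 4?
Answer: 132/28073 ≈ 0.0047020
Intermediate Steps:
r(B, n) = B/6 (r(B, n) = B*(⅙) = B/6)
Y = -9/4 (Y = -3 + 3/4 = -3 + 3*(¼) = -3 + ¾ = -9/4 ≈ -2.2500)
Z(o, G) = 9/4 + G (Z(o, G) = G - 1*(-9/4) = G + 9/4 = 9/4 + G)
1/(67*(P(11) + Z(-1, r(5, -1)))) = 1/(67*(1/11 + (9/4 + (⅙)*5))) = 1/(67*(1/11 + (9/4 + ⅚))) = 1/(67*(1/11 + 37/12)) = 1/(67*(419/132)) = 1/(28073/132) = 132/28073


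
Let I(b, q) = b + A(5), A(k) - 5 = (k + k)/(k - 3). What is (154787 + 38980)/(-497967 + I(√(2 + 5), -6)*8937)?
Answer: -1256708173/2641149502 - 27487233*√7/2641149502 ≈ -0.50335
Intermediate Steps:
A(k) = 5 + 2*k/(-3 + k) (A(k) = 5 + (k + k)/(k - 3) = 5 + (2*k)/(-3 + k) = 5 + 2*k/(-3 + k))
I(b, q) = 10 + b (I(b, q) = b + (-15 + 7*5)/(-3 + 5) = b + (-15 + 35)/2 = b + (½)*20 = b + 10 = 10 + b)
(154787 + 38980)/(-497967 + I(√(2 + 5), -6)*8937) = (154787 + 38980)/(-497967 + (10 + √(2 + 5))*8937) = 193767/(-497967 + (10 + √7)*8937) = 193767/(-497967 + (89370 + 8937*√7)) = 193767/(-408597 + 8937*√7)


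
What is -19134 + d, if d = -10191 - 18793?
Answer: -48118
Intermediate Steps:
d = -28984
-19134 + d = -19134 - 28984 = -48118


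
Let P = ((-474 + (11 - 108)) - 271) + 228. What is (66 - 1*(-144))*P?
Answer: -128940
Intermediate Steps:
P = -614 (P = ((-474 - 97) - 271) + 228 = (-571 - 271) + 228 = -842 + 228 = -614)
(66 - 1*(-144))*P = (66 - 1*(-144))*(-614) = (66 + 144)*(-614) = 210*(-614) = -128940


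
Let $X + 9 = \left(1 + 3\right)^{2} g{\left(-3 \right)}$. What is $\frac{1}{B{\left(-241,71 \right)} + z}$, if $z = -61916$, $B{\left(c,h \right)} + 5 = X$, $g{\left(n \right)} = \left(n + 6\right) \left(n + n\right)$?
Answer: $- \frac{1}{62218} \approx -1.6073 \cdot 10^{-5}$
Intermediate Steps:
$g{\left(n \right)} = 2 n \left(6 + n\right)$ ($g{\left(n \right)} = \left(6 + n\right) 2 n = 2 n \left(6 + n\right)$)
$X = -297$ ($X = -9 + \left(1 + 3\right)^{2} \cdot 2 \left(-3\right) \left(6 - 3\right) = -9 + 4^{2} \cdot 2 \left(-3\right) 3 = -9 + 16 \left(-18\right) = -9 - 288 = -297$)
$B{\left(c,h \right)} = -302$ ($B{\left(c,h \right)} = -5 - 297 = -302$)
$\frac{1}{B{\left(-241,71 \right)} + z} = \frac{1}{-302 - 61916} = \frac{1}{-62218} = - \frac{1}{62218}$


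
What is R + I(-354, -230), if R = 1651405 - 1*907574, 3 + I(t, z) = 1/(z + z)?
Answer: 342160879/460 ≈ 7.4383e+5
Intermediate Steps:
I(t, z) = -3 + 1/(2*z) (I(t, z) = -3 + 1/(z + z) = -3 + 1/(2*z))
R = 743831 (R = 1651405 - 907574 = 743831)
R + I(-354, -230) = 743831 + (-3 + (1/2)/(-230)) = 743831 + (-3 + (1/2)*(-1/230)) = 743831 + (-3 - 1/460) = 743831 - 1381/460 = 342160879/460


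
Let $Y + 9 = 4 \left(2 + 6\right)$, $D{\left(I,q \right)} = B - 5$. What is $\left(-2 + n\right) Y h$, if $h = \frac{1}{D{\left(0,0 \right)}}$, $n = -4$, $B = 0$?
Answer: $\frac{138}{5} \approx 27.6$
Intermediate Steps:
$D{\left(I,q \right)} = -5$ ($D{\left(I,q \right)} = 0 - 5 = -5$)
$h = - \frac{1}{5}$ ($h = \frac{1}{-5} = - \frac{1}{5} \approx -0.2$)
$Y = 23$ ($Y = -9 + 4 \left(2 + 6\right) = -9 + 4 \cdot 8 = -9 + 32 = 23$)
$\left(-2 + n\right) Y h = \left(-2 - 4\right) 23 \left(- \frac{1}{5}\right) = \left(-6\right) 23 \left(- \frac{1}{5}\right) = \left(-138\right) \left(- \frac{1}{5}\right) = \frac{138}{5}$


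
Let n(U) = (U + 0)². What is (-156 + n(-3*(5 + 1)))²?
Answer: 28224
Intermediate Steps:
n(U) = U²
(-156 + n(-3*(5 + 1)))² = (-156 + (-3*(5 + 1))²)² = (-156 + (-3*6)²)² = (-156 + (-18)²)² = (-156 + 324)² = 168² = 28224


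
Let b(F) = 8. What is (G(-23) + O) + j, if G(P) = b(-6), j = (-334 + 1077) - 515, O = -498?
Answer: -262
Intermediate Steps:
j = 228 (j = 743 - 515 = 228)
G(P) = 8
(G(-23) + O) + j = (8 - 498) + 228 = -490 + 228 = -262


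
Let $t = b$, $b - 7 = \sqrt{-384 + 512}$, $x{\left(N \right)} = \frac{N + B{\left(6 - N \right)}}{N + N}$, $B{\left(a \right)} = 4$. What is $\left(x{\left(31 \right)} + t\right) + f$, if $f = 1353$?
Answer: $\frac{84355}{62} + 8 \sqrt{2} \approx 1371.9$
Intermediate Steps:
$x{\left(N \right)} = \frac{4 + N}{2 N}$ ($x{\left(N \right)} = \frac{N + 4}{N + N} = \frac{4 + N}{2 N}$)
$b = 7 + 8 \sqrt{2}$ ($b = 7 + \sqrt{-384 + 512} = 7 + \sqrt{128} = 7 + 8 \sqrt{2} \approx 18.314$)
$t = 7 + 8 \sqrt{2} \approx 18.314$
$\left(x{\left(31 \right)} + t\right) + f = \left(\frac{4 + 31}{2 \cdot 31} + \left(7 + 8 \sqrt{2}\right)\right) + 1353 = \left(\frac{1}{2} \cdot \frac{1}{31} \cdot 35 + \left(7 + 8 \sqrt{2}\right)\right) + 1353 = \left(\frac{35}{62} + \left(7 + 8 \sqrt{2}\right)\right) + 1353 = \left(\frac{469}{62} + 8 \sqrt{2}\right) + 1353 = \frac{84355}{62} + 8 \sqrt{2}$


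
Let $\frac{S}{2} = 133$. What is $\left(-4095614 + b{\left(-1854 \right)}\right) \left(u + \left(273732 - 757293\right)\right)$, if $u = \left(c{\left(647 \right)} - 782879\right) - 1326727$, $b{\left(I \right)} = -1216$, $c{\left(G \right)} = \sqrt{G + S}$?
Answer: $10623764360610 - 4096830 \sqrt{913} \approx 1.0624 \cdot 10^{13}$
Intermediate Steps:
$S = 266$ ($S = 2 \cdot 133 = 266$)
$c{\left(G \right)} = \sqrt{266 + G}$ ($c{\left(G \right)} = \sqrt{G + 266} = \sqrt{266 + G}$)
$u = -2109606 + \sqrt{913}$ ($u = \left(\sqrt{266 + 647} - 782879\right) - 1326727 = \left(\sqrt{913} - 782879\right) - 1326727 = \left(-782879 + \sqrt{913}\right) - 1326727 = -2109606 + \sqrt{913} \approx -2.1096 \cdot 10^{6}$)
$\left(-4095614 + b{\left(-1854 \right)}\right) \left(u + \left(273732 - 757293\right)\right) = \left(-4095614 - 1216\right) \left(\left(-2109606 + \sqrt{913}\right) + \left(273732 - 757293\right)\right) = - 4096830 \left(\left(-2109606 + \sqrt{913}\right) + \left(273732 - 757293\right)\right) = - 4096830 \left(\left(-2109606 + \sqrt{913}\right) - 483561\right) = - 4096830 \left(-2593167 + \sqrt{913}\right) = 10623764360610 - 4096830 \sqrt{913}$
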